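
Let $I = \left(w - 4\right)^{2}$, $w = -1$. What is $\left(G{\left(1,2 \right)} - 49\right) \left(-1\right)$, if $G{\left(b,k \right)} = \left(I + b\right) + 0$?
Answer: $23$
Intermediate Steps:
$I = 25$ ($I = \left(-1 - 4\right)^{2} = \left(-5\right)^{2} = 25$)
$G{\left(b,k \right)} = 25 + b$ ($G{\left(b,k \right)} = \left(25 + b\right) + 0 = 25 + b$)
$\left(G{\left(1,2 \right)} - 49\right) \left(-1\right) = \left(\left(25 + 1\right) - 49\right) \left(-1\right) = \left(26 - 49\right) \left(-1\right) = \left(-23\right) \left(-1\right) = 23$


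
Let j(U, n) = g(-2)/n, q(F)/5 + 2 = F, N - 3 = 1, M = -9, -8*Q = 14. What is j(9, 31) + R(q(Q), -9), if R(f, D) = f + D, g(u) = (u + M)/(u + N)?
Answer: -3463/124 ≈ -27.927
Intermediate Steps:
Q = -7/4 (Q = -1/8*14 = -7/4 ≈ -1.7500)
N = 4 (N = 3 + 1 = 4)
g(u) = (-9 + u)/(4 + u) (g(u) = (u - 9)/(u + 4) = (-9 + u)/(4 + u))
q(F) = -10 + 5*F
R(f, D) = D + f
j(U, n) = -11/(2*n) (j(U, n) = ((-9 - 2)/(4 - 2))/n = (-11/2)/n = ((1/2)*(-11))/n = -11/(2*n))
j(9, 31) + R(q(Q), -9) = -11/2/31 + (-9 + (-10 + 5*(-7/4))) = -11/2*1/31 + (-9 + (-10 - 35/4)) = -11/62 + (-9 - 75/4) = -11/62 - 111/4 = -3463/124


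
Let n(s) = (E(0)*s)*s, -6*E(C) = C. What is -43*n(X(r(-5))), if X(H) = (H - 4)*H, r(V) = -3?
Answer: 0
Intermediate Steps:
E(C) = -C/6
X(H) = H*(-4 + H) (X(H) = (-4 + H)*H = H*(-4 + H))
n(s) = 0 (n(s) = ((-1/6*0)*s)*s = (0*s)*s = 0*s = 0)
-43*n(X(r(-5))) = -43*0 = 0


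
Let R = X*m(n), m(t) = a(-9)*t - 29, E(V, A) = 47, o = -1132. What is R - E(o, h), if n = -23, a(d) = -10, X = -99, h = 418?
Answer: -19946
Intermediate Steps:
m(t) = -29 - 10*t (m(t) = -10*t - 29 = -29 - 10*t)
R = -19899 (R = -99*(-29 - 10*(-23)) = -99*(-29 + 230) = -99*201 = -19899)
R - E(o, h) = -19899 - 1*47 = -19899 - 47 = -19946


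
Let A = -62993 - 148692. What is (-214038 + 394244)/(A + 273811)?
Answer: 90103/31063 ≈ 2.9007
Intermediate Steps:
A = -211685
(-214038 + 394244)/(A + 273811) = (-214038 + 394244)/(-211685 + 273811) = 180206/62126 = 180206*(1/62126) = 90103/31063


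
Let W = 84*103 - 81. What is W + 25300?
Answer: 33871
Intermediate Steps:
W = 8571 (W = 8652 - 81 = 8571)
W + 25300 = 8571 + 25300 = 33871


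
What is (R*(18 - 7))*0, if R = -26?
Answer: 0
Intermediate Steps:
(R*(18 - 7))*0 = -26*(18 - 7)*0 = -26*11*0 = -286*0 = 0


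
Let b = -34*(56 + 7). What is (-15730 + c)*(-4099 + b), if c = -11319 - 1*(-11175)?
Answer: 99069634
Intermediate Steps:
c = -144 (c = -11319 + 11175 = -144)
b = -2142 (b = -34*63 = -2142)
(-15730 + c)*(-4099 + b) = (-15730 - 144)*(-4099 - 2142) = -15874*(-6241) = 99069634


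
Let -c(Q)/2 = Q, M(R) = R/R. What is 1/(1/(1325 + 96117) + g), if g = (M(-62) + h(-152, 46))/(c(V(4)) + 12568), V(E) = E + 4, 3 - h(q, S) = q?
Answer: 25481083/316948 ≈ 80.395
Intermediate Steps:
M(R) = 1
h(q, S) = 3 - q
V(E) = 4 + E
c(Q) = -2*Q
g = 13/1046 (g = (1 + (3 - 1*(-152)))/(-2*(4 + 4) + 12568) = (1 + (3 + 152))/(-2*8 + 12568) = (1 + 155)/(-16 + 12568) = 156/12552 = 156*(1/12552) = 13/1046 ≈ 0.012428)
1/(1/(1325 + 96117) + g) = 1/(1/(1325 + 96117) + 13/1046) = 1/(1/97442 + 13/1046) = 1/(316948/25481083) = 25481083/316948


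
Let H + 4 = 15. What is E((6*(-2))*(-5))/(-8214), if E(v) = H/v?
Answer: -11/492840 ≈ -2.2320e-5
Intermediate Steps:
H = 11 (H = -4 + 15 = 11)
E(v) = 11/v
E((6*(-2))*(-5))/(-8214) = (11/(((6*(-2))*(-5))))/(-8214) = (11/((-12*(-5))))*(-1/8214) = (11/60)*(-1/8214) = -11/492840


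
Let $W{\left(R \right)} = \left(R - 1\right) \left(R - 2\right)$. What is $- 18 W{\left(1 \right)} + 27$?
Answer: $27$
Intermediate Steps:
$W{\left(R \right)} = \left(-1 + R\right) \left(-2 + R\right)$
$- 18 W{\left(1 \right)} + 27 = - 18 \left(2 + 1^{2} - 3\right) + 27 = - 18 \left(2 + 1 - 3\right) + 27 = \left(-18\right) 0 + 27 = 0 + 27 = 27$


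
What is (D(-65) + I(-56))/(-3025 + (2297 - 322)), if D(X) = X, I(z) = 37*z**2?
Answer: -115967/1050 ≈ -110.44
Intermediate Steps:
(D(-65) + I(-56))/(-3025 + (2297 - 322)) = (-65 + 37*(-56)**2)/(-3025 + (2297 - 322)) = (-65 + 37*3136)/(-3025 + 1975) = (-65 + 116032)/(-1050) = 115967*(-1/1050) = -115967/1050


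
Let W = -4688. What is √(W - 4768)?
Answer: 4*I*√591 ≈ 97.242*I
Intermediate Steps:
√(W - 4768) = √(-4688 - 4768) = √(-9456) = 4*I*√591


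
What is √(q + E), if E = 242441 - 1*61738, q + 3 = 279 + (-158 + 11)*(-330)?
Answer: √229489 ≈ 479.05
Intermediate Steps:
q = 48786 (q = -3 + (279 + (-158 + 11)*(-330)) = -3 + (279 - 147*(-330)) = -3 + (279 + 48510) = -3 + 48789 = 48786)
E = 180703 (E = 242441 - 61738 = 180703)
√(q + E) = √(48786 + 180703) = √229489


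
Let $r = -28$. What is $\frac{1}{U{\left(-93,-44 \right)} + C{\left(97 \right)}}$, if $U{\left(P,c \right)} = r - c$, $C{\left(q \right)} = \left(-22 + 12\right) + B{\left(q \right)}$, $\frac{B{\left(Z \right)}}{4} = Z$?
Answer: $\frac{1}{394} \approx 0.0025381$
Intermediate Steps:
$B{\left(Z \right)} = 4 Z$
$C{\left(q \right)} = -10 + 4 q$ ($C{\left(q \right)} = \left(-22 + 12\right) + 4 q = -10 + 4 q$)
$U{\left(P,c \right)} = -28 - c$
$\frac{1}{U{\left(-93,-44 \right)} + C{\left(97 \right)}} = \frac{1}{\left(-28 - -44\right) + \left(-10 + 4 \cdot 97\right)} = \frac{1}{\left(-28 + 44\right) + \left(-10 + 388\right)} = \frac{1}{16 + 378} = \frac{1}{394}$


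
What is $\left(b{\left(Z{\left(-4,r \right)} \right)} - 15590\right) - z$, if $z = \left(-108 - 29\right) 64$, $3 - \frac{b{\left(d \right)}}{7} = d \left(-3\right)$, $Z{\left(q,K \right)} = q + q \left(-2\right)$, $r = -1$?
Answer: $-6717$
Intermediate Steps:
$Z{\left(q,K \right)} = - q$ ($Z{\left(q,K \right)} = q - 2 q = - q$)
$b{\left(d \right)} = 21 + 21 d$ ($b{\left(d \right)} = 21 - 7 d \left(-3\right) = 21 - 7 \left(- 3 d\right) = 21 + 21 d$)
$z = -8768$ ($z = \left(-137\right) 64 = -8768$)
$\left(b{\left(Z{\left(-4,r \right)} \right)} - 15590\right) - z = \left(\left(21 + 21 \left(\left(-1\right) \left(-4\right)\right)\right) - 15590\right) - -8768 = \left(\left(21 + 21 \cdot 4\right) - 15590\right) + 8768 = \left(\left(21 + 84\right) - 15590\right) + 8768 = \left(105 - 15590\right) + 8768 = -15485 + 8768 = -6717$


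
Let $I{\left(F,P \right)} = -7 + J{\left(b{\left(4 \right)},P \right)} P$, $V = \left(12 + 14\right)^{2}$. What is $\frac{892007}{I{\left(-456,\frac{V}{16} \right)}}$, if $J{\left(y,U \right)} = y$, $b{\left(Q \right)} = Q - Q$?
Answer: $- \frac{892007}{7} \approx -1.2743 \cdot 10^{5}$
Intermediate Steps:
$b{\left(Q \right)} = 0$
$V = 676$ ($V = 26^{2} = 676$)
$I{\left(F,P \right)} = -7$ ($I{\left(F,P \right)} = -7 + 0 P = -7 + 0 = -7$)
$\frac{892007}{I{\left(-456,\frac{V}{16} \right)}} = \frac{892007}{-7} = 892007 \left(- \frac{1}{7}\right) = - \frac{892007}{7}$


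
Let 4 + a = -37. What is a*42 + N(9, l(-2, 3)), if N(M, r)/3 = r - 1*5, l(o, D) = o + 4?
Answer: -1731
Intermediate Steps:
l(o, D) = 4 + o
N(M, r) = -15 + 3*r (N(M, r) = 3*(r - 1*5) = 3*(r - 5) = 3*(-5 + r) = -15 + 3*r)
a = -41 (a = -4 - 37 = -41)
a*42 + N(9, l(-2, 3)) = -41*42 + (-15 + 3*(4 - 2)) = -1722 + (-15 + 3*2) = -1722 + (-15 + 6) = -1722 - 9 = -1731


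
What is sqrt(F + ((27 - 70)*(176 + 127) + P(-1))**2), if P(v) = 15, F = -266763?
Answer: sqrt(169097433) ≈ 13004.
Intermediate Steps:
sqrt(F + ((27 - 70)*(176 + 127) + P(-1))**2) = sqrt(-266763 + ((27 - 70)*(176 + 127) + 15)**2) = sqrt(-266763 + (-43*303 + 15)**2) = sqrt(-266763 + (-13029 + 15)**2) = sqrt(-266763 + (-13014)**2) = sqrt(-266763 + 169364196) = sqrt(169097433)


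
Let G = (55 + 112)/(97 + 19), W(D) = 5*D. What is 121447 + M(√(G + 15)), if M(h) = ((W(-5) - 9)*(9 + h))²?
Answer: 6788530/29 + 10404*√55303/29 ≈ 3.1846e+5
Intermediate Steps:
G = 167/116 ≈ 1.4397
M(h) = (-306 - 34*h)² (M(h) = ((5*(-5) - 9)*(9 + h))² = ((-25 - 9)*(9 + h))² = (-34*(9 + h))² = (-306 - 34*h)²)
121447 + M(√(G + 15)) = 121447 + 1156*(9 + √(167/116 + 15))² = 121447 + 1156*(9 + √(1907/116))² = 121447 + 1156*(9 + √55303/58)²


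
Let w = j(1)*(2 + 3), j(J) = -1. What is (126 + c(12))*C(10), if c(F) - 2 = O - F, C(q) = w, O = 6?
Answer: -610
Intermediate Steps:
w = -5 (w = -(2 + 3) = -1*5 = -5)
C(q) = -5
c(F) = 8 - F (c(F) = 2 + (6 - F) = 8 - F)
(126 + c(12))*C(10) = (126 + (8 - 1*12))*(-5) = (126 + (8 - 12))*(-5) = (126 - 4)*(-5) = 122*(-5) = -610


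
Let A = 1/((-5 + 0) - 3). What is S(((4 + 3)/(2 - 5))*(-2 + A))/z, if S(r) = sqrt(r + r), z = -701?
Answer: -sqrt(357)/4206 ≈ -0.0044923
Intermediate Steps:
A = -1/8 (A = 1/(-5 - 3) = 1/(-8) = -1/8 ≈ -0.12500)
S(r) = sqrt(2)*sqrt(r) (S(r) = sqrt(2*r) = sqrt(2)*sqrt(r))
S(((4 + 3)/(2 - 5))*(-2 + A))/z = (sqrt(2)*sqrt(((4 + 3)/(2 - 5))*(-2 - 1/8)))/(-701) = (sqrt(2)*sqrt((7/(-3))*(-17/8)))*(-1/701) = (sqrt(2)*sqrt((7*(-1/3))*(-17/8)))*(-1/701) = (sqrt(2)*sqrt(-7/3*(-17/8)))*(-1/701) = (sqrt(2)*sqrt(119/24))*(-1/701) = (sqrt(2)*(sqrt(714)/12))*(-1/701) = (sqrt(357)/6)*(-1/701) = -sqrt(357)/4206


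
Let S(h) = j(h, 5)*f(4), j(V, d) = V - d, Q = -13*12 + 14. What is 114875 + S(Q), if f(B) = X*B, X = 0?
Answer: 114875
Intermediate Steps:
Q = -142 (Q = -156 + 14 = -142)
f(B) = 0 (f(B) = 0*B = 0)
S(h) = 0 (S(h) = (h - 1*5)*0 = (h - 5)*0 = (-5 + h)*0 = 0)
114875 + S(Q) = 114875 + 0 = 114875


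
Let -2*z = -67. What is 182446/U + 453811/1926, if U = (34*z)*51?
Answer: 8904272725/37293138 ≈ 238.76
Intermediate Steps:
z = 67/2 (z = -½*(-67) = 67/2 ≈ 33.500)
U = 58089 (U = (34*(67/2))*51 = 1139*51 = 58089)
182446/U + 453811/1926 = 182446/58089 + 453811/1926 = 8904272725/37293138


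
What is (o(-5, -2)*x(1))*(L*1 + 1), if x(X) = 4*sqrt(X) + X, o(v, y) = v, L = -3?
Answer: 50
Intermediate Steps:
x(X) = X + 4*sqrt(X)
(o(-5, -2)*x(1))*(L*1 + 1) = (-5*(1 + 4*sqrt(1)))*(-3*1 + 1) = (-5*(1 + 4*1))*(-3 + 1) = -5*(1 + 4)*(-2) = -5*5*(-2) = -25*(-2) = 50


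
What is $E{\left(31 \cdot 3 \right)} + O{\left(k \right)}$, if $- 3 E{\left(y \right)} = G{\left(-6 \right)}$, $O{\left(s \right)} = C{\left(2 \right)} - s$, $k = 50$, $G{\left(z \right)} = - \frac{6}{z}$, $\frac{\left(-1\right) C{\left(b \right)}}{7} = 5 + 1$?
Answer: $- \frac{277}{3} \approx -92.333$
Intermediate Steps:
$C{\left(b \right)} = -42$ ($C{\left(b \right)} = - 7 \left(5 + 1\right) = \left(-7\right) 6 = -42$)
$O{\left(s \right)} = -42 - s$
$E{\left(y \right)} = - \frac{1}{3}$ ($E{\left(y \right)} = - \frac{\left(-6\right) \frac{1}{-6}}{3} = - \frac{\left(-6\right) \left(- \frac{1}{6}\right)}{3} = \left(- \frac{1}{3}\right) 1 = - \frac{1}{3}$)
$E{\left(31 \cdot 3 \right)} + O{\left(k \right)} = - \frac{1}{3} - 92 = - \frac{277}{3}$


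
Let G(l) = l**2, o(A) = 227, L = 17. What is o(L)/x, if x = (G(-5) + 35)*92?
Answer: 227/5520 ≈ 0.041123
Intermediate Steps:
x = 5520 (x = ((-5)**2 + 35)*92 = (25 + 35)*92 = 60*92 = 5520)
o(L)/x = 227/5520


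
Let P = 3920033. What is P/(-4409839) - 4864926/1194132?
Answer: -4355762875545/877654977458 ≈ -4.9630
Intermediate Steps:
P/(-4409839) - 4864926/1194132 = 3920033/(-4409839) - 4864926/1194132 = 3920033*(-1/4409839) - 4864926*1/1194132 = -3920033/4409839 - 810821/199022 = -4355762875545/877654977458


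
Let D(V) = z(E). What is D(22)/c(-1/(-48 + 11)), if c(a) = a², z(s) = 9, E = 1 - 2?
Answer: 12321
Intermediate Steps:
E = -1
D(V) = 9
D(22)/c(-1/(-48 + 11)) = 9/((-1/(-48 + 11))²) = 9/((-1/(-37))²) = 9/((-1*(-1/37))²) = 9/((1/37)²) = 9/(1/1369) = 9*1369 = 12321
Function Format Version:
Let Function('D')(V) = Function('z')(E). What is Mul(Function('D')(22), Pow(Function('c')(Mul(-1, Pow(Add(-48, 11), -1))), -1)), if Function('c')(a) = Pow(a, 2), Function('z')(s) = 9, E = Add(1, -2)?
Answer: 12321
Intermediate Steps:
E = -1
Function('D')(V) = 9
Mul(Function('D')(22), Pow(Function('c')(Mul(-1, Pow(Add(-48, 11), -1))), -1)) = Mul(9, Pow(Pow(Mul(-1, Pow(Add(-48, 11), -1)), 2), -1)) = Mul(9, Pow(Pow(Mul(-1, Pow(-37, -1)), 2), -1)) = Mul(9, Pow(Pow(Mul(-1, Rational(-1, 37)), 2), -1)) = Mul(9, Pow(Pow(Rational(1, 37), 2), -1)) = Mul(9, Pow(Rational(1, 1369), -1)) = Mul(9, 1369) = 12321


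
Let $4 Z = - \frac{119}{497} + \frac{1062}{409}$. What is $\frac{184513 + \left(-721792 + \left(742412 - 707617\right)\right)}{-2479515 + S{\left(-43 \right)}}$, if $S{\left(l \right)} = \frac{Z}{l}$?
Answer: $\frac{2509760854672}{12384453475069} \approx 0.20265$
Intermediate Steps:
$Z = \frac{68449}{116156}$ ($Z = \frac{- \frac{119}{497} + \frac{1062}{409}}{4} = \frac{\left(-119\right) \frac{1}{497} + 1062 \cdot \frac{1}{409}}{4} = \frac{- \frac{17}{71} + \frac{1062}{409}}{4} = \frac{1}{4} \cdot \frac{68449}{29039} = \frac{68449}{116156} \approx 0.58928$)
$S{\left(l \right)} = \frac{68449}{116156 l}$
$\frac{184513 + \left(-721792 + \left(742412 - 707617\right)\right)}{-2479515 + S{\left(-43 \right)}} = \frac{184513 + \left(-721792 + \left(742412 - 707617\right)\right)}{-2479515 + \frac{68449}{116156 \left(-43\right)}} = \frac{184513 + \left(-721792 + \left(742412 - 707617\right)\right)}{-2479515 + \frac{68449}{116156} \left(- \frac{1}{43}\right)} = \frac{184513 + \left(-721792 + 34795\right)}{-2479515 - \frac{68449}{4994708}} = \frac{184513 - 686997}{- \frac{12384453475069}{4994708}} = \left(-502484\right) \left(- \frac{4994708}{12384453475069}\right) = \frac{2509760854672}{12384453475069}$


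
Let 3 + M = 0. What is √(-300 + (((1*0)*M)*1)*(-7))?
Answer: 10*I*√3 ≈ 17.32*I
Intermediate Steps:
M = -3 (M = -3 + 0 = -3)
√(-300 + (((1*0)*M)*1)*(-7)) = √(-300 + (((1*0)*(-3))*1)*(-7)) = √(-300 + ((0*(-3))*1)*(-7)) = √(-300 + (0*1)*(-7)) = √(-300 + 0*(-7)) = √(-300 + 0) = √(-300) = 10*I*√3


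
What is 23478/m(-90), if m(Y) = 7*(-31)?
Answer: -3354/31 ≈ -108.19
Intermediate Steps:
m(Y) = -217
23478/m(-90) = 23478/(-217) = 23478*(-1/217) = -3354/31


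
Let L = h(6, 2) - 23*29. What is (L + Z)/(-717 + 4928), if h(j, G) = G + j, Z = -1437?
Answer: -2096/4211 ≈ -0.49774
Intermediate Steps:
L = -659 (L = (2 + 6) - 23*29 = 8 - 667 = -659)
(L + Z)/(-717 + 4928) = (-659 - 1437)/(-717 + 4928) = -2096/4211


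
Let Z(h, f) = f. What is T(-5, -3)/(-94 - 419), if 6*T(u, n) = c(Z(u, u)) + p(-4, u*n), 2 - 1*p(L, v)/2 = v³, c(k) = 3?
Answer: 6743/3078 ≈ 2.1907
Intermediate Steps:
p(L, v) = 4 - 2*v³
T(u, n) = 7/6 - n³*u³/3 (T(u, n) = (3 + (4 - 2*n³*u³))/6 = (7 - 2*n³*u³)/6 = 7/6 - n³*u³/3)
T(-5, -3)/(-94 - 419) = (7/6 - ⅓*(-3)³*(-5)³)/(-94 - 419) = (7/6 - ⅓*(-27)*(-125))/(-513) = (7/6 - 1125)*(-1/513) = -6743/6*(-1/513) = 6743/3078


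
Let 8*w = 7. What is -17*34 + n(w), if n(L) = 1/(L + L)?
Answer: -4042/7 ≈ -577.43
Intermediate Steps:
w = 7/8 (w = (1/8)*7 = 7/8 ≈ 0.87500)
n(L) = 1/(2*L)
-17*34 + n(w) = -17*34 + 1/(2*(7/8)) = -578 + (1/2)*(8/7) = -578 + 4/7 = -4042/7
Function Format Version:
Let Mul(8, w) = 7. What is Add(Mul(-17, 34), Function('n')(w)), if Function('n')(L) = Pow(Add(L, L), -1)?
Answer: Rational(-4042, 7) ≈ -577.43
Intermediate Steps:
w = Rational(7, 8) (w = Mul(Rational(1, 8), 7) = Rational(7, 8) ≈ 0.87500)
Function('n')(L) = Mul(Rational(1, 2), Pow(L, -1)) (Function('n')(L) = Pow(Mul(2, L), -1) = Mul(Rational(1, 2), Pow(L, -1)))
Add(Mul(-17, 34), Function('n')(w)) = Add(Mul(-17, 34), Mul(Rational(1, 2), Pow(Rational(7, 8), -1))) = Add(-578, Mul(Rational(1, 2), Rational(8, 7))) = Add(-578, Rational(4, 7)) = Rational(-4042, 7)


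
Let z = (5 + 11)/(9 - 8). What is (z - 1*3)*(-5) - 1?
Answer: -66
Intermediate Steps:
z = 16 (z = 16/1 = 16*1 = 16)
(z - 1*3)*(-5) - 1 = (16 - 1*3)*(-5) - 1 = (16 - 3)*(-5) - 1 = 13*(-5) - 1 = -65 - 1 = -66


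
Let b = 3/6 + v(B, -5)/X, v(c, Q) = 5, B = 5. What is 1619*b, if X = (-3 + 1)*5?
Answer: 0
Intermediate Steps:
X = -10 (X = -2*5 = -10)
b = 0 (b = 3/6 + 5/(-10) = 3*(⅙) + 5*(-⅒) = ½ - ½ = 0)
1619*b = 1619*0 = 0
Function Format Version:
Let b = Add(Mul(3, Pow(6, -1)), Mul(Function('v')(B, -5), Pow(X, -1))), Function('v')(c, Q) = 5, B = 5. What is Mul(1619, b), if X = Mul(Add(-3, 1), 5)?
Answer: 0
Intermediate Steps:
X = -10 (X = Mul(-2, 5) = -10)
b = 0 (b = Add(Mul(3, Pow(6, -1)), Mul(5, Pow(-10, -1))) = Add(Mul(3, Rational(1, 6)), Mul(5, Rational(-1, 10))) = Add(Rational(1, 2), Rational(-1, 2)) = 0)
Mul(1619, b) = Mul(1619, 0) = 0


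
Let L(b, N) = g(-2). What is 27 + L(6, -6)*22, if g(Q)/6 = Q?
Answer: -237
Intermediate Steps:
g(Q) = 6*Q
L(b, N) = -12 (L(b, N) = 6*(-2) = -12)
27 + L(6, -6)*22 = 27 - 12*22 = 27 - 264 = -237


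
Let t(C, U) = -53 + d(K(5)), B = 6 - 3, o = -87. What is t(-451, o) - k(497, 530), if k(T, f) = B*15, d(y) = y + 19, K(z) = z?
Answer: -74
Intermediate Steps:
B = 3
d(y) = 19 + y
t(C, U) = -29 (t(C, U) = -53 + (19 + 5) = -53 + 24 = -29)
k(T, f) = 45 (k(T, f) = 3*15 = 45)
t(-451, o) - k(497, 530) = -29 - 1*45 = -29 - 45 = -74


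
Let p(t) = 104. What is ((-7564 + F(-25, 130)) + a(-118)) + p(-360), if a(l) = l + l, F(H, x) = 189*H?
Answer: -12421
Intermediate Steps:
a(l) = 2*l
((-7564 + F(-25, 130)) + a(-118)) + p(-360) = ((-7564 + 189*(-25)) + 2*(-118)) + 104 = ((-7564 - 4725) - 236) + 104 = (-12289 - 236) + 104 = -12525 + 104 = -12421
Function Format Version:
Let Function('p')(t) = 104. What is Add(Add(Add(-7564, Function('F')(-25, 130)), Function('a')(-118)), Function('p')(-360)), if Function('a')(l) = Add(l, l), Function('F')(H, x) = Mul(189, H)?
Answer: -12421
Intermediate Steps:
Function('a')(l) = Mul(2, l)
Add(Add(Add(-7564, Function('F')(-25, 130)), Function('a')(-118)), Function('p')(-360)) = Add(Add(Add(-7564, Mul(189, -25)), Mul(2, -118)), 104) = Add(Add(Add(-7564, -4725), -236), 104) = Add(Add(-12289, -236), 104) = Add(-12525, 104) = -12421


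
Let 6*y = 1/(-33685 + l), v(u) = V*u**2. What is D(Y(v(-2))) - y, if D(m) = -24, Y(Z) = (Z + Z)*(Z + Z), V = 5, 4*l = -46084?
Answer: -6509663/271236 ≈ -24.000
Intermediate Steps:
l = -11521 (l = (1/4)*(-46084) = -11521)
v(u) = 5*u**2
Y(Z) = 4*Z**2 (Y(Z) = (2*Z)*(2*Z) = 4*Z**2)
y = -1/271236 (y = 1/(6*(-33685 - 11521)) = (1/6)/(-45206) = (1/6)*(-1/45206) = -1/271236 ≈ -3.6868e-6)
D(Y(v(-2))) - y = -24 - 1*(-1/271236) = -24 + 1/271236 = -6509663/271236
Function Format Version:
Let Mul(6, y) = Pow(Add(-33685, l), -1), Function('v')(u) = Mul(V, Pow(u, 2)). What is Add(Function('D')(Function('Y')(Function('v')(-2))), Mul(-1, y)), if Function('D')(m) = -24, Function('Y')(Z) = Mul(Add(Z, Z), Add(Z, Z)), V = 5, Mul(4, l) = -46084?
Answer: Rational(-6509663, 271236) ≈ -24.000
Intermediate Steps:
l = -11521 (l = Mul(Rational(1, 4), -46084) = -11521)
Function('v')(u) = Mul(5, Pow(u, 2))
Function('Y')(Z) = Mul(4, Pow(Z, 2)) (Function('Y')(Z) = Mul(Mul(2, Z), Mul(2, Z)) = Mul(4, Pow(Z, 2)))
y = Rational(-1, 271236) (y = Mul(Rational(1, 6), Pow(Add(-33685, -11521), -1)) = Mul(Rational(1, 6), Pow(-45206, -1)) = Mul(Rational(1, 6), Rational(-1, 45206)) = Rational(-1, 271236) ≈ -3.6868e-6)
Add(Function('D')(Function('Y')(Function('v')(-2))), Mul(-1, y)) = Add(-24, Mul(-1, Rational(-1, 271236))) = Add(-24, Rational(1, 271236)) = Rational(-6509663, 271236)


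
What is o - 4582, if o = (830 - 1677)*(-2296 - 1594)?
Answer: 3290248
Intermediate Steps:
o = 3294830 (o = -847*(-3890) = 3294830)
o - 4582 = 3294830 - 4582 = 3290248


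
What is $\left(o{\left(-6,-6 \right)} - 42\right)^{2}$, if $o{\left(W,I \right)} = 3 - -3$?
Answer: $1296$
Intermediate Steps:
$o{\left(W,I \right)} = 6$ ($o{\left(W,I \right)} = 3 + 3 = 6$)
$\left(o{\left(-6,-6 \right)} - 42\right)^{2} = \left(6 - 42\right)^{2} = \left(-36\right)^{2} = 1296$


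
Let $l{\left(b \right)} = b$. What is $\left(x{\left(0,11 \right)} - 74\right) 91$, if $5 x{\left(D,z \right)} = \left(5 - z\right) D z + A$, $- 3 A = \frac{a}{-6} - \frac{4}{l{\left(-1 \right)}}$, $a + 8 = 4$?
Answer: $- \frac{304304}{45} \approx -6762.3$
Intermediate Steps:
$a = -4$ ($a = -8 + 4 = -4$)
$A = - \frac{14}{9}$ ($A = - \frac{- \frac{4}{-6} - \frac{4}{-1}}{3} = - \frac{\left(-4\right) \left(- \frac{1}{6}\right) - -4}{3} = - \frac{\frac{2}{3} + 4}{3} = \left(- \frac{1}{3}\right) \frac{14}{3} = - \frac{14}{9} \approx -1.5556$)
$x{\left(D,z \right)} = - \frac{14}{45} + \frac{D z \left(5 - z\right)}{5}$ ($x{\left(D,z \right)} = \frac{\left(5 - z\right) D z - \frac{14}{9}}{5} = \frac{D \left(5 - z\right) z - \frac{14}{9}}{5} = \frac{D z \left(5 - z\right) - \frac{14}{9}}{5} = \frac{- \frac{14}{9} + D z \left(5 - z\right)}{5} = - \frac{14}{45} + \frac{D z \left(5 - z\right)}{5}$)
$\left(x{\left(0,11 \right)} - 74\right) 91 = \left(\left(- \frac{14}{45} + 0 \cdot 11 - 0 \cdot 11^{2}\right) - 74\right) 91 = \left(\left(- \frac{14}{45} + 0 - 0 \cdot 121\right) - 74\right) 91 = \left(\left(- \frac{14}{45} + 0 + 0\right) - 74\right) 91 = \left(- \frac{14}{45} - 74\right) 91 = \left(- \frac{3344}{45}\right) 91 = - \frac{304304}{45}$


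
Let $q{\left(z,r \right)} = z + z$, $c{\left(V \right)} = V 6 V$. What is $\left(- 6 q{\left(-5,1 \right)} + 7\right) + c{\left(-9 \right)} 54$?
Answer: $26311$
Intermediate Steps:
$c{\left(V \right)} = 6 V^{2}$ ($c{\left(V \right)} = 6 V V = 6 V^{2}$)
$q{\left(z,r \right)} = 2 z$
$\left(- 6 q{\left(-5,1 \right)} + 7\right) + c{\left(-9 \right)} 54 = \left(- 6 \cdot 2 \left(-5\right) + 7\right) + 6 \left(-9\right)^{2} \cdot 54 = \left(\left(-6\right) \left(-10\right) + 7\right) + 6 \cdot 81 \cdot 54 = \left(60 + 7\right) + 486 \cdot 54 = 67 + 26244 = 26311$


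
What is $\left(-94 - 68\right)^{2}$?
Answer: $26244$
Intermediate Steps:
$\left(-94 - 68\right)^{2} = \left(-162\right)^{2} = 26244$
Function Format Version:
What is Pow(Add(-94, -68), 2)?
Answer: 26244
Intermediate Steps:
Pow(Add(-94, -68), 2) = Pow(-162, 2) = 26244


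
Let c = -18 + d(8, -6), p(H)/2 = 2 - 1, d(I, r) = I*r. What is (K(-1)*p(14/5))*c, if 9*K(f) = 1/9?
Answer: -44/27 ≈ -1.6296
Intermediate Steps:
p(H) = 2 (p(H) = 2*(2 - 1) = 2*1 = 2)
c = -66 (c = -18 + 8*(-6) = -18 - 48 = -66)
K(f) = 1/81 (K(f) = (⅑)/9 = (⅑)*(⅑) = 1/81)
(K(-1)*p(14/5))*c = ((1/81)*2)*(-66) = (2/81)*(-66) = -44/27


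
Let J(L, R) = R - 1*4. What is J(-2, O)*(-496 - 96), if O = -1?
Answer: 2960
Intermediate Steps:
J(L, R) = -4 + R (J(L, R) = R - 4 = -4 + R)
J(-2, O)*(-496 - 96) = (-4 - 1)*(-496 - 96) = -5*(-592) = 2960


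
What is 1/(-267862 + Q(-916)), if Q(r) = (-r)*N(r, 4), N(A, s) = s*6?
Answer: -1/245878 ≈ -4.0671e-6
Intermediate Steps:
N(A, s) = 6*s
Q(r) = -24*r (Q(r) = (-r)*(6*4) = -r*24 = -24*r)
1/(-267862 + Q(-916)) = 1/(-267862 - 24*(-916)) = 1/(-267862 + 21984) = 1/(-245878) = -1/245878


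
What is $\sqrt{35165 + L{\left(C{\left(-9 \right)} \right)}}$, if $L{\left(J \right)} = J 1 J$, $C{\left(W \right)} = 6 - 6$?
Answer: $\sqrt{35165} \approx 187.52$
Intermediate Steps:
$C{\left(W \right)} = 0$
$L{\left(J \right)} = J^{2}$ ($L{\left(J \right)} = J J = J^{2}$)
$\sqrt{35165 + L{\left(C{\left(-9 \right)} \right)}} = \sqrt{35165 + 0^{2}} = \sqrt{35165 + 0} = \sqrt{35165}$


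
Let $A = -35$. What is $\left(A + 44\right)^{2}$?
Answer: $81$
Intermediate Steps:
$\left(A + 44\right)^{2} = \left(-35 + 44\right)^{2} = 9^{2} = 81$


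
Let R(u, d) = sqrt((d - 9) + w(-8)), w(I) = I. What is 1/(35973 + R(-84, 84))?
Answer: 35973/1294056662 - sqrt(67)/1294056662 ≈ 2.7792e-5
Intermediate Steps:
R(u, d) = sqrt(-17 + d) (R(u, d) = sqrt((d - 9) - 8) = sqrt((-9 + d) - 8) = sqrt(-17 + d))
1/(35973 + R(-84, 84)) = 1/(35973 + sqrt(-17 + 84)) = 1/(35973 + sqrt(67))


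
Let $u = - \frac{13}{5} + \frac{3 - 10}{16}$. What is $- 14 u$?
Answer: $\frac{1701}{40} \approx 42.525$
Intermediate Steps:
$u = - \frac{243}{80}$ ($u = \left(-13\right) \frac{1}{5} + \left(3 - 10\right) \frac{1}{16} = - \frac{13}{5} - \frac{7}{16} = - \frac{243}{80} \approx -3.0375$)
$- 14 u = \left(-14\right) \left(- \frac{243}{80}\right) = \frac{1701}{40}$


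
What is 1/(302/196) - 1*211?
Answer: -31763/151 ≈ -210.35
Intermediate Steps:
1/(302/196) - 1*211 = 1/(302*(1/196)) - 211 = 1/(151/98) - 211 = 98/151 - 211 = -31763/151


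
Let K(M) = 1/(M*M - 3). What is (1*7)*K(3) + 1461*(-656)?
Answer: -5750489/6 ≈ -9.5842e+5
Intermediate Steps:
K(M) = 1/(-3 + M²) (K(M) = 1/(M² - 3) = 1/(-3 + M²))
(1*7)*K(3) + 1461*(-656) = (1*7)/(-3 + 3²) + 1461*(-656) = 7/(-3 + 9) - 958416 = 7/6 - 958416 = -5750489/6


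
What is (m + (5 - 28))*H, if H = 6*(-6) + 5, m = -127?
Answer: 4650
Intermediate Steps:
H = -31 (H = -36 + 5 = -31)
(m + (5 - 28))*H = (-127 + (5 - 28))*(-31) = (-127 - 23)*(-31) = -150*(-31) = 4650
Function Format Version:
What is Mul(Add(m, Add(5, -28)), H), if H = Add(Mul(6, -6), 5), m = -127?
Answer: 4650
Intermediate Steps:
H = -31 (H = Add(-36, 5) = -31)
Mul(Add(m, Add(5, -28)), H) = Mul(Add(-127, Add(5, -28)), -31) = Mul(Add(-127, -23), -31) = Mul(-150, -31) = 4650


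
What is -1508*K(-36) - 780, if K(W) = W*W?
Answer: -1955148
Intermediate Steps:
K(W) = W²
-1508*K(-36) - 780 = -1508*(-36)² - 780 = -1508*1296 - 780 = -1954368 - 780 = -1955148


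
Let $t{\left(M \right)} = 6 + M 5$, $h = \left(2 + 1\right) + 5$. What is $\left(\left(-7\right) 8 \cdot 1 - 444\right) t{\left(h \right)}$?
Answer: $-23000$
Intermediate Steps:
$h = 8$ ($h = 3 + 5 = 8$)
$t{\left(M \right)} = 6 + 5 M$
$\left(\left(-7\right) 8 \cdot 1 - 444\right) t{\left(h \right)} = \left(\left(-7\right) 8 \cdot 1 - 444\right) \left(6 + 5 \cdot 8\right) = \left(\left(-56\right) 1 - 444\right) \left(6 + 40\right) = \left(-56 - 444\right) 46 = \left(-500\right) 46 = -23000$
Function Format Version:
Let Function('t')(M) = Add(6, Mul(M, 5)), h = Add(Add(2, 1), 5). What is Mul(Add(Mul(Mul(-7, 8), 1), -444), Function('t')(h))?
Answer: -23000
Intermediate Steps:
h = 8 (h = Add(3, 5) = 8)
Function('t')(M) = Add(6, Mul(5, M))
Mul(Add(Mul(Mul(-7, 8), 1), -444), Function('t')(h)) = Mul(Add(Mul(Mul(-7, 8), 1), -444), Add(6, Mul(5, 8))) = Mul(Add(Mul(-56, 1), -444), Add(6, 40)) = Mul(Add(-56, -444), 46) = Mul(-500, 46) = -23000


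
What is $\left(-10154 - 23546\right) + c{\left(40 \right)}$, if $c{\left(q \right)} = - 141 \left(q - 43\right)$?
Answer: $-33277$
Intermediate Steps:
$c{\left(q \right)} = 6063 - 141 q$ ($c{\left(q \right)} = - 141 \left(q - 43\right) = - 141 \left(-43 + q\right) = 6063 - 141 q$)
$\left(-10154 - 23546\right) + c{\left(40 \right)} = \left(-10154 - 23546\right) + \left(6063 - 5640\right) = -33700 + \left(6063 - 5640\right) = -33700 + 423 = -33277$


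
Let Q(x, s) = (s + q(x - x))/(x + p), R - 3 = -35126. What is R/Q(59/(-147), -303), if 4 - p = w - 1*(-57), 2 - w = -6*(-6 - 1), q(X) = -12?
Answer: -13838462/9261 ≈ -1494.3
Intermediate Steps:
R = -35123 (R = 3 - 35126 = -35123)
w = -40 (w = 2 - (-6)*(-6 - 1) = 2 - (-6)*(-7) = 2 - 1*42 = 2 - 42 = -40)
p = -13 (p = 4 - (-40 - 1*(-57)) = 4 - (-40 + 57) = 4 - 1*17 = 4 - 17 = -13)
Q(x, s) = (-12 + s)/(-13 + x) (Q(x, s) = (s - 12)/(x - 13) = (-12 + s)/(-13 + x))
R/Q(59/(-147), -303) = -35123*(-13 + 59/(-147))/(-12 - 303) = -35123/(-315/(-13 + 59*(-1/147))) = -35123/(-315/(-13 - 59/147)) = -35123/(-315/(-1970/147)) = -35123/((-147/1970*(-315))) = -35123/9261/394 = -35123*394/9261 = -13838462/9261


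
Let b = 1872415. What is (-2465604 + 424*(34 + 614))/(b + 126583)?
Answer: -1095426/999499 ≈ -1.0960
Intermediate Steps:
(-2465604 + 424*(34 + 614))/(b + 126583) = (-2465604 + 424*(34 + 614))/(1872415 + 126583) = (-2465604 + 424*648)/1998998 = (-2465604 + 274752)*(1/1998998) = -2190852*1/1998998 = -1095426/999499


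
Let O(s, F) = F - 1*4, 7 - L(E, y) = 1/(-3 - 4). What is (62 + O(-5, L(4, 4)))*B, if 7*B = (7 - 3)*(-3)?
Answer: -5472/49 ≈ -111.67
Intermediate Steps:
L(E, y) = 50/7 (L(E, y) = 7 - 1/(-3 - 4) = 7 - 1/(-7) = 7 - 1*(-⅐) = 7 + ⅐ = 50/7)
O(s, F) = -4 + F (O(s, F) = F - 4 = -4 + F)
B = -12/7 (B = ((7 - 3)*(-3))/7 = (4*(-3))/7 = (⅐)*(-12) = -12/7 ≈ -1.7143)
(62 + O(-5, L(4, 4)))*B = (62 + (-4 + 50/7))*(-12/7) = (62 + 22/7)*(-12/7) = (456/7)*(-12/7) = -5472/49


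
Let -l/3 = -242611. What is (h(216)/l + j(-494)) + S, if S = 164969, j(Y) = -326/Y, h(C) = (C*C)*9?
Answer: 520306723698/3153943 ≈ 1.6497e+5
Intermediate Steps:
h(C) = 9*C² (h(C) = C²*9 = 9*C²)
l = 727833 (l = -3*(-242611) = 727833)
(h(216)/l + j(-494)) + S = ((9*216²)/727833 - 326/(-494)) + 164969 = ((9*46656)*(1/727833) - 326*(-1/494)) + 164969 = (419904*(1/727833) + 163/247) + 164969 = (139968/242611 + 163/247) + 164969 = 3900931/3153943 + 164969 = 520306723698/3153943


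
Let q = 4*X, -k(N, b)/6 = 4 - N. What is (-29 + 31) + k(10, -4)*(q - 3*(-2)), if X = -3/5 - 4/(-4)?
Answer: 1378/5 ≈ 275.60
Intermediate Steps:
k(N, b) = -24 + 6*N (k(N, b) = -6*(4 - N) = -24 + 6*N)
X = ⅖ (X = -3*⅕ - 4*(-¼) = -⅗ + 1 = ⅖ ≈ 0.40000)
q = 8/5 (q = 4*(⅖) = 8/5 ≈ 1.6000)
(-29 + 31) + k(10, -4)*(q - 3*(-2)) = (-29 + 31) + (-24 + 6*10)*(8/5 - 3*(-2)) = 2 + (-24 + 60)*(8/5 + 6) = 2 + 36*(38/5) = 2 + 1368/5 = 1378/5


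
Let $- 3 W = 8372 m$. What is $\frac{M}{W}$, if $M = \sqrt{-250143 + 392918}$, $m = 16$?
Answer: $- \frac{15 \sqrt{5711}}{133952} \approx -0.0084625$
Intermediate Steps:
$W = - \frac{133952}{3}$ ($W = - \frac{8372 \cdot 16}{3} = \left(- \frac{1}{3}\right) 133952 = - \frac{133952}{3} \approx -44651.0$)
$M = 5 \sqrt{5711}$ ($M = \sqrt{142775} = 5 \sqrt{5711} \approx 377.86$)
$\frac{M}{W} = \frac{5 \sqrt{5711}}{- \frac{133952}{3}} = 5 \sqrt{5711} \left(- \frac{3}{133952}\right) = - \frac{15 \sqrt{5711}}{133952}$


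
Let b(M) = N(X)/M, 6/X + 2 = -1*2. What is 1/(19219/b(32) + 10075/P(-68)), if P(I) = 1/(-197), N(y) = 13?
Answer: -13/25187067 ≈ -5.1614e-7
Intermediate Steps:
X = -3/2 (X = 6/(-2 - 1*2) = 6/(-2 - 2) = 6/(-4) = 6*(-1/4) = -3/2 ≈ -1.5000)
P(I) = -1/197
b(M) = 13/M
1/(19219/b(32) + 10075/P(-68)) = 1/(19219/((13/32)) + 10075/(-1/197)) = 1/(19219/((13*(1/32))) + 10075*(-197)) = 1/(19219/(13/32) - 1984775) = 1/(19219*(32/13) - 1984775) = 1/(615008/13 - 1984775) = 1/(-25187067/13) = -13/25187067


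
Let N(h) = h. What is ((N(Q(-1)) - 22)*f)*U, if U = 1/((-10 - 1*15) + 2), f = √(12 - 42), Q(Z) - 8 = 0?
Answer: 14*I*√30/23 ≈ 3.334*I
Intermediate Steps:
Q(Z) = 8 (Q(Z) = 8 + 0 = 8)
f = I*√30 (f = √(-30) = I*√30 ≈ 5.4772*I)
U = -1/23 (U = 1/((-10 - 15) + 2) = 1/(-25 + 2) = 1/(-23) = -1/23 ≈ -0.043478)
((N(Q(-1)) - 22)*f)*U = ((8 - 22)*(I*√30))*(-1/23) = -14*I*√30*(-1/23) = 14*I*√30/23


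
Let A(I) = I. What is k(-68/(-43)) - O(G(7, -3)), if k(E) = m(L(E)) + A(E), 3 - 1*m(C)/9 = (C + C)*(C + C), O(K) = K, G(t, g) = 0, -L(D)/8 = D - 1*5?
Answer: -49734289/1849 ≈ -26898.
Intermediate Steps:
L(D) = 40 - 8*D (L(D) = -8*(D - 1*5) = -8*(D - 5) = -8*(-5 + D) = 40 - 8*D)
m(C) = 27 - 36*C² (m(C) = 27 - 9*(C + C)*(C + C) = 27 - 9*2*C*2*C = 27 - 36*C²)
k(E) = 27 + E - 36*(40 - 8*E)² (k(E) = (27 - 36*(40 - 8*E)²) + E = 27 + E - 36*(40 - 8*E)²)
k(-68/(-43)) - O(G(7, -3)) = (27 - 68/(-43) - 2304*(-5 - 68/(-43))²) - 1*0 = (27 - 68*(-1/43) - 2304*(-5 - 68*(-1/43))²) + 0 = (27 + 68/43 - 2304*(-5 + 68/43)²) + 0 = (27 + 68/43 - 2304*(-147/43)²) + 0 = (27 + 68/43 - 2304*21609/1849) + 0 = (27 + 68/43 - 49787136/1849) + 0 = -49734289/1849 + 0 = -49734289/1849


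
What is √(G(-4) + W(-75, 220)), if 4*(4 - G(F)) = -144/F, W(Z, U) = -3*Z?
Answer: 2*√55 ≈ 14.832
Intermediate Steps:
G(F) = 4 + 36/F (G(F) = 4 - (-36)/F = 4 + 36/F)
√(G(-4) + W(-75, 220)) = √((4 + 36/(-4)) - 3*(-75)) = √((4 + 36*(-¼)) + 225) = √((4 - 9) + 225) = √(-5 + 225) = √220 = 2*√55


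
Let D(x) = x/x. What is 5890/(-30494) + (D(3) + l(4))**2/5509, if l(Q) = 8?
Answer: -14988998/83995723 ≈ -0.17845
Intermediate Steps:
D(x) = 1
5890/(-30494) + (D(3) + l(4))**2/5509 = 5890/(-30494) + (1 + 8)**2/5509 = 5890*(-1/30494) + 9**2*(1/5509) = -2945/15247 + 81*(1/5509) = -2945/15247 + 81/5509 = -14988998/83995723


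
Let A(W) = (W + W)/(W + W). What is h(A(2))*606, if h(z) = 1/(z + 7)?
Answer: 303/4 ≈ 75.750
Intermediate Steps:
A(W) = 1 (A(W) = (2*W)/((2*W)) = (2*W)*(1/(2*W)) = 1)
h(z) = 1/(7 + z)
h(A(2))*606 = 606/(7 + 1) = 606/8 = (1/8)*606 = 303/4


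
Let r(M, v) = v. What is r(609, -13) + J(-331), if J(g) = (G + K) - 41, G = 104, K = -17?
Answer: 33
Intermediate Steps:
J(g) = 46 (J(g) = (104 - 17) - 41 = 87 - 41 = 46)
r(609, -13) + J(-331) = -13 + 46 = 33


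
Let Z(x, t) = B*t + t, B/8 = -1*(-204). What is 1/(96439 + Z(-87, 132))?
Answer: 1/311995 ≈ 3.2052e-6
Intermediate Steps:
B = 1632 (B = 8*(-1*(-204)) = 8*204 = 1632)
Z(x, t) = 1633*t (Z(x, t) = 1632*t + t = 1633*t)
1/(96439 + Z(-87, 132)) = 1/(96439 + 1633*132) = 1/(96439 + 215556) = 1/311995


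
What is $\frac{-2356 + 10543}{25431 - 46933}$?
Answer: $- \frac{8187}{21502} \approx -0.38076$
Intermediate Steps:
$\frac{-2356 + 10543}{25431 - 46933} = \frac{8187}{-21502} = 8187 \left(- \frac{1}{21502}\right) = - \frac{8187}{21502}$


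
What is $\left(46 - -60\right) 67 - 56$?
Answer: $7046$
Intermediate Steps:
$\left(46 - -60\right) 67 - 56 = \left(46 + 60\right) 67 - 56 = 106 \cdot 67 - 56 = 7102 - 56 = 7046$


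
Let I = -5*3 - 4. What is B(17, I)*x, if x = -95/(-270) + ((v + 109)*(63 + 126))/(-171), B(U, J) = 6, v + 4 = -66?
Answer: -43865/171 ≈ -256.52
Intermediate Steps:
v = -70 (v = -4 - 66 = -70)
I = -19 (I = -15 - 4 = -19)
x = -43865/1026 (x = -95/(-270) + ((-70 + 109)*(63 + 126))/(-171) = -95*(-1/270) + (39*189)*(-1/171) = 19/54 + 7371*(-1/171) = 19/54 - 819/19 = -43865/1026 ≈ -42.753)
B(17, I)*x = 6*(-43865/1026) = -43865/171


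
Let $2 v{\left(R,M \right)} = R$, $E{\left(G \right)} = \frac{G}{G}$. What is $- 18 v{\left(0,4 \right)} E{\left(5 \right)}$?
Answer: $0$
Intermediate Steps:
$E{\left(G \right)} = 1$
$v{\left(R,M \right)} = \frac{R}{2}$
$- 18 v{\left(0,4 \right)} E{\left(5 \right)} = - 18 \cdot \frac{1}{2} \cdot 0 \cdot 1 = \left(-18\right) 0 \cdot 1 = 0 \cdot 1 = 0$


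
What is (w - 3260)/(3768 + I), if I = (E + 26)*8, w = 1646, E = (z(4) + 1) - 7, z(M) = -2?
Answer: -269/652 ≈ -0.41258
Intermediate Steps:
E = -8 (E = (-2 + 1) - 7 = -1 - 7 = -8)
I = 144 (I = (-8 + 26)*8 = 18*8 = 144)
(w - 3260)/(3768 + I) = (1646 - 3260)/(3768 + 144) = -1614/3912 = -1614*1/3912 = -269/652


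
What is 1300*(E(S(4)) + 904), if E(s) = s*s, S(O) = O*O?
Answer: 1508000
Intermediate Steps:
S(O) = O²
E(s) = s²
1300*(E(S(4)) + 904) = 1300*((4²)² + 904) = 1300*(16² + 904) = 1300*(256 + 904) = 1300*1160 = 1508000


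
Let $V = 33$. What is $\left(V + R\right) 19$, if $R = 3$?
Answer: $684$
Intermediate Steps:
$\left(V + R\right) 19 = \left(33 + 3\right) 19 = 36 \cdot 19 = 684$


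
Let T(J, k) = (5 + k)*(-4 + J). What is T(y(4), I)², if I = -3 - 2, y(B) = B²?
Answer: 0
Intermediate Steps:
I = -5
T(J, k) = (-4 + J)*(5 + k)
T(y(4), I)² = (-20 - 4*(-5) + 5*4² + 4²*(-5))² = (-20 + 20 + 5*16 + 16*(-5))² = (-20 + 20 + 80 - 80)² = 0² = 0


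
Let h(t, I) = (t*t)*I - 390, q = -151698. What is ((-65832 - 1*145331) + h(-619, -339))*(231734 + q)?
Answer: -10412934272752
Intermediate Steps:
h(t, I) = -390 + I*t² (h(t, I) = t²*I - 390 = I*t² - 390 = -390 + I*t²)
((-65832 - 1*145331) + h(-619, -339))*(231734 + q) = ((-65832 - 1*145331) + (-390 - 339*(-619)²))*(231734 - 151698) = ((-65832 - 145331) + (-390 - 339*383161))*80036 = (-211163 + (-390 - 129891579))*80036 = (-211163 - 129891969)*80036 = -130103132*80036 = -10412934272752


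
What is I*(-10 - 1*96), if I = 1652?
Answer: -175112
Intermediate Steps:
I*(-10 - 1*96) = 1652*(-10 - 1*96) = 1652*(-10 - 96) = 1652*(-106) = -175112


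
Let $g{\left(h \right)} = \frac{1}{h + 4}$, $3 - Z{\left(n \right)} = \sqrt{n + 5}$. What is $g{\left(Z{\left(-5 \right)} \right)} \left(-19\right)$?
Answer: $- \frac{19}{7} \approx -2.7143$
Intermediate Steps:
$Z{\left(n \right)} = 3 - \sqrt{5 + n}$ ($Z{\left(n \right)} = 3 - \sqrt{n + 5} = 3 - \sqrt{5 + n}$)
$g{\left(h \right)} = \frac{1}{4 + h}$
$g{\left(Z{\left(-5 \right)} \right)} \left(-19\right) = \frac{1}{4 + \left(3 - \sqrt{5 - 5}\right)} \left(-19\right) = \frac{1}{4 + \left(3 - \sqrt{0}\right)} \left(-19\right) = \frac{1}{4 + \left(3 - 0\right)} \left(-19\right) = \frac{1}{4 + \left(3 + 0\right)} \left(-19\right) = \frac{1}{4 + 3} \left(-19\right) = \frac{1}{7} \left(-19\right) = - \frac{19}{7}$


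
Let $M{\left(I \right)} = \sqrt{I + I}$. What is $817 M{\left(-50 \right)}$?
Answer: $8170 i \approx 8170.0 i$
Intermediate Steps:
$M{\left(I \right)} = \sqrt{2} \sqrt{I}$ ($M{\left(I \right)} = \sqrt{2 I} = \sqrt{2} \sqrt{I}$)
$817 M{\left(-50 \right)} = 817 \sqrt{2} \sqrt{-50} = 817 \sqrt{2} \cdot 5 i \sqrt{2} = 817 \cdot 10 i = 8170 i$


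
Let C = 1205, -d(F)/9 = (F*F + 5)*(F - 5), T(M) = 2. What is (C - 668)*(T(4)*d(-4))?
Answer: 1826874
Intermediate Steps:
d(F) = -9*(-5 + F)*(5 + F²) (d(F) = -9*(F*F + 5)*(F - 5) = -9*(F² + 5)*(-5 + F) = -9*(5 + F²)*(-5 + F) = -9*(-5 + F)*(5 + F²))
(C - 668)*(T(4)*d(-4)) = (1205 - 668)*(2*(225 - 45*(-4) - 9*(-4)³ + 45*(-4)²)) = 537*(2*(225 + 180 - 9*(-64) + 45*16)) = 537*(2*(225 + 180 + 576 + 720)) = 537*(2*1701) = 537*3402 = 1826874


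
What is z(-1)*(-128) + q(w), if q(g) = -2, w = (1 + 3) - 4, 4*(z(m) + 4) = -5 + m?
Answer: 702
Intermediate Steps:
z(m) = -21/4 + m/4 (z(m) = -4 + (-5 + m)/4 = -4 + (-5/4 + m/4) = -21/4 + m/4)
w = 0 (w = 4 - 4 = 0)
z(-1)*(-128) + q(w) = (-21/4 + (¼)*(-1))*(-128) - 2 = (-21/4 - ¼)*(-128) - 2 = -11/2*(-128) - 2 = 704 - 2 = 702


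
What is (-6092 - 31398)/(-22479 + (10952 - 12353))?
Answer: 3749/2388 ≈ 1.5699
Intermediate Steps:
(-6092 - 31398)/(-22479 + (10952 - 12353)) = -37490/(-22479 - 1401) = -37490/(-23880) = -37490*(-1/23880) = 3749/2388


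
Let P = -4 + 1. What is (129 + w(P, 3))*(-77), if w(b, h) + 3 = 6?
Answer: -10164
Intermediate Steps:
P = -3
w(b, h) = 3 (w(b, h) = -3 + 6 = 3)
(129 + w(P, 3))*(-77) = (129 + 3)*(-77) = 132*(-77) = -10164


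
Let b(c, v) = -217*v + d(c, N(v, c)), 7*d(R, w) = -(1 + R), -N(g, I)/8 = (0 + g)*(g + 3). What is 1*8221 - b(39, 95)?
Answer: 201892/7 ≈ 28842.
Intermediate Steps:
N(g, I) = -8*g*(3 + g) (N(g, I) = -8*(0 + g)*(g + 3) = -8*g*(3 + g))
d(R, w) = -⅐ - R/7 (d(R, w) = (-(1 + R))/7 = (-1 - R)/7 = -⅐ - R/7)
b(c, v) = -⅐ - 217*v - c/7 (b(c, v) = -217*v + (-⅐ - c/7) = -⅐ - 217*v - c/7)
1*8221 - b(39, 95) = 1*8221 - (-⅐ - 217*95 - ⅐*39) = 8221 - (-⅐ - 20615 - 39/7) = 8221 - 1*(-144345/7) = 8221 + 144345/7 = 201892/7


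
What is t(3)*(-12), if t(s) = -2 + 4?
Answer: -24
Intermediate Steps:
t(s) = 2
t(3)*(-12) = 2*(-12) = -24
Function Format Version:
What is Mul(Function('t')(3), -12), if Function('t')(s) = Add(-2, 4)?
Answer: -24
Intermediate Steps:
Function('t')(s) = 2
Mul(Function('t')(3), -12) = Mul(2, -12) = -24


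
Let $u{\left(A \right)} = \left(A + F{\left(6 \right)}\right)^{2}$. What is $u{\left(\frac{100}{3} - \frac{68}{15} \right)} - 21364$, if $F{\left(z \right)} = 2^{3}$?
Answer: $- \frac{500244}{25} \approx -20010.0$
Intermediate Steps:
$F{\left(z \right)} = 8$
$u{\left(A \right)} = \left(8 + A\right)^{2}$ ($u{\left(A \right)} = \left(A + 8\right)^{2} = \left(8 + A\right)^{2}$)
$u{\left(\frac{100}{3} - \frac{68}{15} \right)} - 21364 = \left(8 + \left(\frac{100}{3} - \frac{68}{15}\right)\right)^{2} - 21364 = \left(8 + \frac{144}{5}\right)^{2} - 21364 = \left(\frac{184}{5}\right)^{2} - 21364 = \frac{33856}{25} - 21364 = - \frac{500244}{25}$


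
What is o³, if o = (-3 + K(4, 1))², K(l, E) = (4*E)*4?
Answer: 4826809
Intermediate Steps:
K(l, E) = 16*E
o = 169 (o = (-3 + 16*1)² = (-3 + 16)² = 13² = 169)
o³ = 169³ = 4826809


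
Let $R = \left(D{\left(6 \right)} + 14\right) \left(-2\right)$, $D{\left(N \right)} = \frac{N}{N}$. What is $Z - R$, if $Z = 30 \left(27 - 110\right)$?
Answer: $-2460$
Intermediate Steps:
$D{\left(N \right)} = 1$
$Z = -2490$ ($Z = 30 \left(-83\right) = -2490$)
$R = -30$ ($R = \left(1 + 14\right) \left(-2\right) = 15 \left(-2\right) = -30$)
$Z - R = -2490 - -30 = -2490 + 30 = -2460$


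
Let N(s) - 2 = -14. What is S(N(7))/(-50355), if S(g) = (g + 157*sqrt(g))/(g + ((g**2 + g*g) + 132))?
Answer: 1/1712070 - 157*I*sqrt(3)/10272420 ≈ 5.8409e-7 - 2.6472e-5*I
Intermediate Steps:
N(s) = -12 (N(s) = 2 - 14 = -12)
S(g) = (g + 157*sqrt(g))/(132 + g + 2*g**2) (S(g) = (g + 157*sqrt(g))/(g + ((g**2 + g**2) + 132)) = (g + 157*sqrt(g))/(g + (2*g**2 + 132)) = (g + 157*sqrt(g))/(g + (132 + 2*g**2)) = (g + 157*sqrt(g))/(132 + g + 2*g**2))
S(N(7))/(-50355) = ((-12 + 157*sqrt(-12))/(132 - 12 + 2*(-12)**2))/(-50355) = ((-12 + 157*(2*I*sqrt(3)))/(132 - 12 + 2*144))*(-1/50355) = ((-12 + 314*I*sqrt(3))/(132 - 12 + 288))*(-1/50355) = ((-12 + 314*I*sqrt(3))/408)*(-1/50355) = (-1/34 + 157*I*sqrt(3)/204)*(-1/50355) = 1/1712070 - 157*I*sqrt(3)/10272420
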